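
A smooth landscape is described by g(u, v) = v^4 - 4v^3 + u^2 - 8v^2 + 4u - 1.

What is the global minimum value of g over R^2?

-133

g(u,v) separates as P(u) + Q(v) − 1, so its minimum is min P + min Q − 1.
P'(u) = 2u + 4 vanishes at u ∈ {-2}; Q'(v) = 4v(v - 4)(v + 1) vanishes at v ∈ {-1, 0, 4}.
Local minima of P (where P''>0): P(-2)=-4. Local minima of Q: Q(-1)=-3, Q(4)=-128.
So the global minimum of g is P(-2) + Q(4) − 1 = -4 − 128 − 1 = -133, attained at (-2, 4).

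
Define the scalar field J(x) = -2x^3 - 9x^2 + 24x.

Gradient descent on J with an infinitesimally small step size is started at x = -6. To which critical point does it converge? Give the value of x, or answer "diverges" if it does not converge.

J'(x) = -6(x - 1)(x + 4), so J'(-6) = -84.
Gradient descent moves in the -J' direction, i.e. x is increasing.
The nearest critical point in that direction is x = -4, where J'' = 30 > 0 (a local minimum). The iterate converges there.

-4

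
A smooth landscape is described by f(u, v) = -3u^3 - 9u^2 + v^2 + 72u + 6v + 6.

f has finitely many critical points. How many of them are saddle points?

f separates as a function of u plus a function of v, so ∇f=0 decouples.
∂f/∂u = -9(u - 2)(u + 4) = 0 at u ∈ {-4, 2}; ∂f/∂v = 2(v + 3) = 0 at v ∈ {-3}.
The Hessian is diagonal: diag(f_uu, f_vv). Second derivatives: f_uu(-4)=54, f_uu(2)=-54; f_vv(-3)=2.
Saddle points occur where the two diagonal entries have opposite signs: (2, -3). Count: 1.

1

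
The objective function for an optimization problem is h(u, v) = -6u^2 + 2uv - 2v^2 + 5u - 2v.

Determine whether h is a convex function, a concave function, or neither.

concave

h is quadratic, so its Hessian is the constant matrix H = [[-12, 2], [2, -4]].
det(H) = 44, tr(H) = -16.
det(H) > 0 and tr(H) < 0, so H is negative definite everywhere: concave.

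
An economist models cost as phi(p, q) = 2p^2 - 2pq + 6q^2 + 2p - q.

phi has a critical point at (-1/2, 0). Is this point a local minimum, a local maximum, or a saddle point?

local minimum

The Hessian of phi is constant: H = [[4, -2], [-2, 12]].
det(H) = 4·12 − (-2)² = 44.
det(H) > 0 and tr(H) = 16 > 0, so H is positive definite and the point is a local minimum.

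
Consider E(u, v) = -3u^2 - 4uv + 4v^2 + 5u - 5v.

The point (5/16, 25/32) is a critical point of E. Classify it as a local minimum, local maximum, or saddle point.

The Hessian of E is constant: H = [[-6, -4], [-4, 8]].
det(H) = (-6)·8 − (-4)² = -64.
Since det(H) < 0, H is indefinite and the critical point is a saddle point.

saddle point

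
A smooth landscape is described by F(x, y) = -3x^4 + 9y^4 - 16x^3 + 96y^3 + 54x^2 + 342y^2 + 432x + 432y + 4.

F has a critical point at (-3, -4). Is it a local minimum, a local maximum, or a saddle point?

The mixed partial ∂²F/∂x∂y is 0, so the Hessian at any point is diag(F_xx, F_yy) = diag(12(-3x^2 - 8x + 9), 36(3y^2 + 16y + 19)).
At (-3, -4): H = diag(72, 108).
Both eigenvalues are positive, so H is positive definite: a local minimum.

local minimum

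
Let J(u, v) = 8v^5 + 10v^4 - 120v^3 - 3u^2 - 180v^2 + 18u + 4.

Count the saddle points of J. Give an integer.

J separates as a function of u plus a function of v, so ∇J=0 decouples.
∂J/∂u = -6(u - 3) = 0 at u ∈ {3}; ∂J/∂v = 40v(v - 3)(v + 1)(v + 3) = 0 at v ∈ {-3, -1, 0, 3}.
The Hessian is diagonal: diag(J_uu, J_vv). Second derivatives: J_uu(3)=-6; J_vv(-3)=-1440, J_vv(-1)=320, J_vv(0)=-360, J_vv(3)=2880.
Saddle points occur where the two diagonal entries have opposite signs: (3, -1), (3, 3). Count: 2.

2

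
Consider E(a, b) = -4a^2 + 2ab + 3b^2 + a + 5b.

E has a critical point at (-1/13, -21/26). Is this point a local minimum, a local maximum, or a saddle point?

saddle point

The Hessian of E is constant: H = [[-8, 2], [2, 6]].
det(H) = (-8)·6 − 2² = -52.
Since det(H) < 0, H is indefinite and the critical point is a saddle point.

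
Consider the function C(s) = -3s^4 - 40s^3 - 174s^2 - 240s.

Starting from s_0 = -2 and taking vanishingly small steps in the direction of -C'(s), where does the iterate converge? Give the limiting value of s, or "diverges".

C'(s) = -12(s + 1)(s + 4)(s + 5), so C'(-2) = 72.
Gradient descent moves in the -C' direction, i.e. s is decreasing.
The nearest critical point in that direction is s = -4, where C'' = 36 > 0 (a local minimum). The iterate converges there.

-4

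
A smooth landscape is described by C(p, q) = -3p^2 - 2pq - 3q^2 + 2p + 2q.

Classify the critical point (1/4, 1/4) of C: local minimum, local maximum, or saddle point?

The Hessian of C is constant: H = [[-6, -2], [-2, -6]].
det(H) = (-6)·(-6) − (-2)² = 32.
det(H) > 0 and tr(H) = -12 < 0, so H is negative definite and the point is a local maximum.

local maximum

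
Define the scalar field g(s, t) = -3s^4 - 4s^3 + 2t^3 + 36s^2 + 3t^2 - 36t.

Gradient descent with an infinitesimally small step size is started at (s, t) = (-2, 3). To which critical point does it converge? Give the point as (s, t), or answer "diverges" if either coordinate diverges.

g is separable, so gradient descent decouples: s follows -∂g/∂s, t follows -∂g/∂t.
∂g/∂s = -12s(s - 2)(s + 3); at s=-2 this is -96, so s increases.
∂g/∂t = 6(t - 2)(t + 3); at t=3 this is 36, so t decreases.
s converges to its nearest critical value 0 (a local min of the s-part); t converges to 2. The iterate converges to (0, 2).

(0, 2)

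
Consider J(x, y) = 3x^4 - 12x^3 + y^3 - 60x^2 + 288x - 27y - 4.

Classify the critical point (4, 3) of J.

local minimum

The mixed partial ∂²J/∂x∂y is 0, so the Hessian at any point is diag(J_xx, J_yy) = diag(12(3x^2 - 6x - 10), 6y).
At (4, 3): H = diag(168, 18).
Both eigenvalues are positive, so H is positive definite: a local minimum.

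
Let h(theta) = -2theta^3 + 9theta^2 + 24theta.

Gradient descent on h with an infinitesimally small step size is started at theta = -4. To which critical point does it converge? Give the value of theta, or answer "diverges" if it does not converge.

-1

h'(theta) = -6(theta - 4)(theta + 1), so h'(-4) = -144.
Gradient descent moves in the -h' direction, i.e. theta is increasing.
The nearest critical point in that direction is theta = -1, where h'' = 30 > 0 (a local minimum). The iterate converges there.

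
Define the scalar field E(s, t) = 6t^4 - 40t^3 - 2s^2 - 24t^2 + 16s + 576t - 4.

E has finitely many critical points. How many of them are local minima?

0

E separates as a function of s plus a function of t, so ∇E=0 decouples.
∂E/∂s = -4(s - 4) = 0 at s ∈ {4}; ∂E/∂t = 24(t - 4)(t - 3)(t + 2) = 0 at t ∈ {-2, 3, 4}.
The Hessian is diagonal: diag(E_ss, E_tt). Second derivatives: E_ss(4)=-4; E_tt(-2)=720, E_tt(3)=-120, E_tt(4)=144.
Local minima occur where both diagonal entries positive: none. Count: 0.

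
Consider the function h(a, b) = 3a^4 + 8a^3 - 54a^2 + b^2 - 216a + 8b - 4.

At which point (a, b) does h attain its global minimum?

(3, -4)

h(a,b) separates as P(a) + Q(b) − 4, so its minimum is min P + min Q − 4.
P'(a) = 12(a - 3)(a + 2)(a + 3) vanishes at a ∈ {-3, -2, 3}; Q'(b) = 2b + 8 vanishes at b ∈ {-4}.
Local minima of P (where P''>0): P(-3)=189, P(3)=-675. Local minima of Q: Q(-4)=-16.
So the global minimum of h is P(3) + Q(-4) − 4 = -675 − 16 − 4 = -695, attained at (3, -4).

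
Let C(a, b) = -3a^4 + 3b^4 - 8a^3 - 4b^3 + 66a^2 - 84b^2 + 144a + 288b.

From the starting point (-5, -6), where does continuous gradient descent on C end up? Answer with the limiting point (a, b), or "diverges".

C is separable, so gradient descent decouples: a follows -∂C/∂a, b follows -∂C/∂b.
∂C/∂a = -12(a - 3)(a + 1)(a + 4); at a=-5 this is 384, so a decreases.
∂C/∂b = 12(b - 3)(b - 2)(b + 4); at b=-6 this is -1728, so b increases.
The a-coordinate has no critical point in that direction and runs off to infinity.

diverges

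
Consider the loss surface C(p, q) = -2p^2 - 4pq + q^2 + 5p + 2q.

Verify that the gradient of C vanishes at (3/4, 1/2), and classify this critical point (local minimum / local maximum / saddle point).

saddle point

∇C = (-4p - 4q + 5, -4p + 2q + 2); substituting (3/4, 1/2) gives ∇C = (0, 0), so (3/4, 1/2) is indeed a critical point.
The Hessian of C is constant: H = [[-4, -4], [-4, 2]].
det(H) = (-4)·2 − (-4)² = -24.
Since det(H) < 0, H is indefinite and the critical point is a saddle point.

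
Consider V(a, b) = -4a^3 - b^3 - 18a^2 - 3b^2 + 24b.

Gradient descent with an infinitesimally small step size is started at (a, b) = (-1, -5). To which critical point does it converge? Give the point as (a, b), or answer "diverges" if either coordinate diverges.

(-3, -4)

V is separable, so gradient descent decouples: a follows -∂V/∂a, b follows -∂V/∂b.
∂V/∂a = -12a(a + 3); at a=-1 this is 24, so a decreases.
∂V/∂b = -3(b - 2)(b + 4); at b=-5 this is -21, so b increases.
a converges to its nearest critical value -3 (a local min of the a-part); b converges to -4. The iterate converges to (-3, -4).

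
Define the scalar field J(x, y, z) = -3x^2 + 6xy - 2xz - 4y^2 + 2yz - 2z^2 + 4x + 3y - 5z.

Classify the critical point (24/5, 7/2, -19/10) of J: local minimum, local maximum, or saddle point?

local maximum

The Hessian is constant: H = [[-6, 6, -2], [6, -8, 2], [-2, 2, -4]].
Leading principal minors: Δ₁ = -6, Δ₂ = 12, Δ₃ = -40.
The minors alternate sign starting negative (−, +, −), so H is negative definite: a local maximum.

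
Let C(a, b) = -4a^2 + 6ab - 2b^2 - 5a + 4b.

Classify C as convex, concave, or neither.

neither

C is quadratic, so its Hessian is the constant matrix H = [[-8, 6], [6, -4]].
det(H) = -4, tr(H) = -12.
det(H) < 0, so H is indefinite: neither convex nor concave.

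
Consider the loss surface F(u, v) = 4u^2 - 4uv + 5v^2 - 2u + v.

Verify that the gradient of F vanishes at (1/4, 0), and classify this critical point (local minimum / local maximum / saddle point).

local minimum

∇F = (8u - 4v - 2, -4u + 10v + 1); substituting (1/4, 0) gives ∇F = (0, 0), so (1/4, 0) is indeed a critical point.
The Hessian of F is constant: H = [[8, -4], [-4, 10]].
det(H) = 8·10 − (-4)² = 64.
det(H) > 0 and tr(H) = 18 > 0, so H is positive definite and the point is a local minimum.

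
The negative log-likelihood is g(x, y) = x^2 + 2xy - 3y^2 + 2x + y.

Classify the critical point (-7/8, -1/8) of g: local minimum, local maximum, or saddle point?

saddle point

The Hessian of g is constant: H = [[2, 2], [2, -6]].
det(H) = 2·(-6) − 2² = -16.
Since det(H) < 0, H is indefinite and the critical point is a saddle point.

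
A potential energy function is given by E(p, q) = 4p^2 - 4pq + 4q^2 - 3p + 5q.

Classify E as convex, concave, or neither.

convex

E is quadratic, so its Hessian is the constant matrix H = [[8, -4], [-4, 8]].
det(H) = 48, tr(H) = 16.
det(H) > 0 and tr(H) > 0, so H is positive definite everywhere: convex.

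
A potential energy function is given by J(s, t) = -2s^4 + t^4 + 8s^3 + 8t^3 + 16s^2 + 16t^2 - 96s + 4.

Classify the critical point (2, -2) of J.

The mixed partial ∂²J/∂s∂t is 0, so the Hessian at any point is diag(J_ss, J_tt) = diag(8(-3s^2 + 6s + 4), 4(3t^2 + 12t + 8)).
At (2, -2): H = diag(32, -16).
The eigenvalues have opposite signs, so H is indefinite: a saddle point.

saddle point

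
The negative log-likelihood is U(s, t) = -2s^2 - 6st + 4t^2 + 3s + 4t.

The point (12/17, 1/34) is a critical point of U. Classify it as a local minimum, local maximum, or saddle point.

The Hessian of U is constant: H = [[-4, -6], [-6, 8]].
det(H) = (-4)·8 − (-6)² = -68.
Since det(H) < 0, H is indefinite and the critical point is a saddle point.

saddle point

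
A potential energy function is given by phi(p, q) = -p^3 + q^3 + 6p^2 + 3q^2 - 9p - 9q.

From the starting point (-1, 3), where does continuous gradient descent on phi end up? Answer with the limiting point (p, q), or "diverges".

(1, 1)

phi is separable, so gradient descent decouples: p follows -∂phi/∂p, q follows -∂phi/∂q.
∂phi/∂p = -3(p - 3)(p - 1); at p=-1 this is -24, so p increases.
∂phi/∂q = 3(q - 1)(q + 3); at q=3 this is 36, so q decreases.
p converges to its nearest critical value 1 (a local min of the p-part); q converges to 1. The iterate converges to (1, 1).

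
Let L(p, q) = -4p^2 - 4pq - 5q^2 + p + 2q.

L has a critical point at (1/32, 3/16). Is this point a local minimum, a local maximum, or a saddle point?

local maximum

The Hessian of L is constant: H = [[-8, -4], [-4, -10]].
det(H) = (-8)·(-10) − (-4)² = 64.
det(H) > 0 and tr(H) = -18 < 0, so H is negative definite and the point is a local maximum.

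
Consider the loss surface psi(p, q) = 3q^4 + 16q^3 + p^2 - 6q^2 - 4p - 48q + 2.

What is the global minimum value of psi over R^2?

psi(p,q) separates as A(p) + B(q) + 2, so its minimum is min A + min B + 2.
A'(p) = 2p - 4 vanishes at p ∈ {2}; B'(q) = 12(q - 1)(q + 1)(q + 4) vanishes at q ∈ {-4, -1, 1}.
Local minima of A (where A''>0): A(2)=-4. Local minima of B: B(-4)=-160, B(1)=-35.
So the global minimum of psi is A(2) + B(-4) + 2 = -4 − 160 + 2 = -162, attained at (2, -4).

-162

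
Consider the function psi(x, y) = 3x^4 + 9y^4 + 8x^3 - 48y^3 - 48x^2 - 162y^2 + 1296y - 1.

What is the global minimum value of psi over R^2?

psi(x,y) separates as P(x) + Q(y) − 1, so its minimum is min P + min Q − 1.
P'(x) = 12x(x - 2)(x + 4) vanishes at x ∈ {-4, 0, 2}; Q'(y) = 36(y - 4)(y - 3)(y + 3) vanishes at y ∈ {-3, 3, 4}.
Local minima of P (where P''>0): P(-4)=-512, P(2)=-80. Local minima of Q: Q(-3)=-3321, Q(4)=1824.
So the global minimum of psi is P(-4) + Q(-3) − 1 = -512 − 3321 − 1 = -3834, attained at (-4, -3).

-3834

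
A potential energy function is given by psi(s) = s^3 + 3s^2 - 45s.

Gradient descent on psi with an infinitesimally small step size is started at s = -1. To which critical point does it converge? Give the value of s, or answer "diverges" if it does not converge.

3

psi'(s) = 3(s - 3)(s + 5), so psi'(-1) = -48.
Gradient descent moves in the -psi' direction, i.e. s is increasing.
The nearest critical point in that direction is s = 3, where psi'' = 24 > 0 (a local minimum). The iterate converges there.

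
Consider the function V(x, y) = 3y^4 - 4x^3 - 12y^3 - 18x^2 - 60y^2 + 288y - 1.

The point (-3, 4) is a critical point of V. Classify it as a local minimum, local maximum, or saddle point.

local minimum

The mixed partial ∂²V/∂x∂y is 0, so the Hessian at any point is diag(V_xx, V_yy) = diag(-12(2x + 3), 12(3y^2 - 6y - 10)).
At (-3, 4): H = diag(36, 168).
Both eigenvalues are positive, so H is positive definite: a local minimum.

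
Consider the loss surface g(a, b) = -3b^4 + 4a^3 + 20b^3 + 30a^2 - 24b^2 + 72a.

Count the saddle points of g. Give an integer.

3

g separates as a function of a plus a function of b, so ∇g=0 decouples.
∂g/∂a = 12(a + 2)(a + 3) = 0 at a ∈ {-3, -2}; ∂g/∂b = -12b(b - 4)(b - 1) = 0 at b ∈ {0, 1, 4}.
The Hessian is diagonal: diag(g_aa, g_bb). Second derivatives: g_aa(-3)=-12, g_aa(-2)=12; g_bb(0)=-48, g_bb(1)=36, g_bb(4)=-144.
Saddle points occur where the two diagonal entries have opposite signs: (-3, 1), (-2, 0), (-2, 4). Count: 3.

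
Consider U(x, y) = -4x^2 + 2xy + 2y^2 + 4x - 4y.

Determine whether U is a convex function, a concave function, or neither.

U is quadratic, so its Hessian is the constant matrix H = [[-8, 2], [2, 4]].
det(H) = -36, tr(H) = -4.
det(H) < 0, so H is indefinite: neither convex nor concave.

neither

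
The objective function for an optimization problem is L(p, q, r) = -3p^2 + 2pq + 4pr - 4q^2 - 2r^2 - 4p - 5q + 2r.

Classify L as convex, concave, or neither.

L is quadratic, so its Hessian is the constant matrix H = [[-6, 2, 4], [2, -8, 0], [4, 0, -4]].
Leading principal minors: -6, 44, -48.
Signs alternate −, +, − ⇒ H ≺ 0 ⇒ concave.

concave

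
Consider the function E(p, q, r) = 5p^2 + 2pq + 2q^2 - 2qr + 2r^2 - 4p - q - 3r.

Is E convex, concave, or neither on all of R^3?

E is quadratic, so its Hessian is the constant matrix H = [[10, 2, 0], [2, 4, -2], [0, -2, 4]].
Leading principal minors: 10, 36, 104.
All positive ⇒ H ≻ 0 ⇒ convex.

convex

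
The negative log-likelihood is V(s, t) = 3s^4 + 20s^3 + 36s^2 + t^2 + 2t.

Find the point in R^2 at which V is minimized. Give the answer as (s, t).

(0, -1)

V(s,t) separates as P(s) + Q(t), so its minimum is min P + min Q.
P'(s) = 12s(s + 2)(s + 3) vanishes at s ∈ {-3, -2, 0}; Q'(t) = 2(t + 1) vanishes at t ∈ {-1}.
Local minima of P (where P''>0): P(-3)=27, P(0)=0. Local minima of Q: Q(-1)=-1.
So the global minimum of V is P(0) + Q(-1) = 0 − 1 = -1, attained at (0, -1).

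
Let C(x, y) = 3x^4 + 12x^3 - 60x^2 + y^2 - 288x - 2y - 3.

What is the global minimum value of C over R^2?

C(x,y) separates as P(x) + Q(y) − 3, so its minimum is min P + min Q − 3.
P'(x) = 12(x - 3)(x + 2)(x + 4) vanishes at x ∈ {-4, -2, 3}; Q'(y) = 2y - 2 vanishes at y ∈ {1}.
Local minima of P (where P''>0): P(-4)=192, P(3)=-837. Local minima of Q: Q(1)=-1.
So the global minimum of C is P(3) + Q(1) − 3 = -837 − 1 − 3 = -841, attained at (3, 1).

-841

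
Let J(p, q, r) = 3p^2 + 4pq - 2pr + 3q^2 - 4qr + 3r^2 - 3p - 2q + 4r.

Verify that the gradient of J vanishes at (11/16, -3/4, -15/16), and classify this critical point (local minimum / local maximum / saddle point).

local minimum

∇J = (6p + 4q - 2r - 3, 4p + 6q - 4r - 2, -2p - 4q + 6r + 4); substituting (11/16, -3/4, -15/16) gives ∇J = (0, 0, 0), so (11/16, -3/4, -15/16) is indeed a critical point.
The Hessian is constant: H = [[6, 4, -2], [4, 6, -4], [-2, -4, 6]].
Leading principal minors: Δ₁ = 6, Δ₂ = 20, Δ₃ = 64.
All leading minors are positive, so H is positive definite: a local minimum.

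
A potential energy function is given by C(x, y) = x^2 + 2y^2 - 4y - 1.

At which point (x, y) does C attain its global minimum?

C(x,y) separates as P(x) + Q(y) − 1, so its minimum is min P + min Q − 1.
P'(x) = 2x vanishes at x ∈ {0}; Q'(y) = 4y - 4 vanishes at y ∈ {1}.
Local minima of P (where P''>0): P(0)=0. Local minima of Q: Q(1)=-2.
So the global minimum of C is P(0) + Q(1) − 1 = 0 − 2 − 1 = -3, attained at (0, 1).

(0, 1)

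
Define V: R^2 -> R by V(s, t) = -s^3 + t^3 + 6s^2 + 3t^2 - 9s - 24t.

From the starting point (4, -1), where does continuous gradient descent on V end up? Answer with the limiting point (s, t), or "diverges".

diverges

V is separable, so gradient descent decouples: s follows -∂V/∂s, t follows -∂V/∂t.
∂V/∂s = -3(s - 3)(s - 1); at s=4 this is -9, so s increases.
∂V/∂t = 3(t - 2)(t + 4); at t=-1 this is -27, so t increases.
The s-coordinate has no critical point in that direction and runs off to infinity.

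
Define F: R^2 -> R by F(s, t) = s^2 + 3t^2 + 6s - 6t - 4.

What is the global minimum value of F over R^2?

F(s,t) separates as P(s) + Q(t) − 4, so its minimum is min P + min Q − 4.
P'(s) = 2s + 6 vanishes at s ∈ {-3}; Q'(t) = 6(t - 1) vanishes at t ∈ {1}.
Local minima of P (where P''>0): P(-3)=-9. Local minima of Q: Q(1)=-3.
So the global minimum of F is P(-3) + Q(1) − 4 = -9 − 3 − 4 = -16, attained at (-3, 1).

-16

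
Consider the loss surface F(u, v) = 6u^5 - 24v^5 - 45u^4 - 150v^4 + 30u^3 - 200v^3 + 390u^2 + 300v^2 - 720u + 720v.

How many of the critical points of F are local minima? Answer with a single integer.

4

F separates as a function of u plus a function of v, so ∇F=0 decouples.
∂F/∂u = 30(u - 4)(u - 3)(u - 1)(u + 2) = 0 at u ∈ {-2, 1, 3, 4}; ∂F/∂v = -120(v - 1)(v + 1)(v + 2)(v + 3) = 0 at v ∈ {-3, -2, -1, 1}.
The Hessian is diagonal: diag(F_uu, F_vv). Second derivatives: F_uu(-2)=-2700, F_uu(1)=540, F_uu(3)=-300, F_uu(4)=540; F_vv(-3)=960, F_vv(-2)=-360, F_vv(-1)=480, F_vv(1)=-2880.
Local minima occur where both diagonal entries positive: (1, -3), (1, -1), (4, -3), (4, -1). Count: 4.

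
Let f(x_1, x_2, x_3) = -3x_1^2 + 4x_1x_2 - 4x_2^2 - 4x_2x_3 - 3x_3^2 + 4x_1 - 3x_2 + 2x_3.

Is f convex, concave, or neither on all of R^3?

concave

f is quadratic, so its Hessian is the constant matrix H = [[-6, 4, 0], [4, -8, -4], [0, -4, -6]].
Leading principal minors: -6, 32, -96.
Signs alternate −, +, − ⇒ H ≺ 0 ⇒ concave.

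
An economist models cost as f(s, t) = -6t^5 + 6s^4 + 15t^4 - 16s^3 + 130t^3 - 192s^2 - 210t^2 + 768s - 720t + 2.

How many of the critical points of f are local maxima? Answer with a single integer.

f separates as a function of s plus a function of t, so ∇f=0 decouples.
∂f/∂s = 24(s - 4)(s - 2)(s + 4) = 0 at s ∈ {-4, 2, 4}; ∂f/∂t = -30(t - 4)(t - 2)(t + 1)(t + 3) = 0 at t ∈ {-3, -1, 2, 4}.
The Hessian is diagonal: diag(f_ss, f_tt). Second derivatives: f_ss(-4)=1152, f_ss(2)=-288, f_ss(4)=384; f_tt(-3)=2100, f_tt(-1)=-900, f_tt(2)=900, f_tt(4)=-2100.
Local maxima occur where both diagonal entries negative: (2, -1), (2, 4). Count: 2.

2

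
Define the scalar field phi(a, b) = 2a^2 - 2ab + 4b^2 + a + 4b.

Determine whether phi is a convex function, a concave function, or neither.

phi is quadratic, so its Hessian is the constant matrix H = [[4, -2], [-2, 8]].
det(H) = 28, tr(H) = 12.
det(H) > 0 and tr(H) > 0, so H is positive definite everywhere: convex.

convex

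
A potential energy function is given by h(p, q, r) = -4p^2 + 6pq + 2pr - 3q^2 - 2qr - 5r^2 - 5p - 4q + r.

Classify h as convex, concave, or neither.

concave

h is quadratic, so its Hessian is the constant matrix H = [[-8, 6, 2], [6, -6, -2], [2, -2, -10]].
Leading principal minors: -8, 12, -112.
Signs alternate −, +, − ⇒ H ≺ 0 ⇒ concave.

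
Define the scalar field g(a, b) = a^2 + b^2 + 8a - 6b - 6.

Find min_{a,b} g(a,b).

-31

g(a,b) separates as P(a) + Q(b) − 6, so its minimum is min P + min Q − 6.
P'(a) = 2a + 8 vanishes at a ∈ {-4}; Q'(b) = 2b - 6 vanishes at b ∈ {3}.
Local minima of P (where P''>0): P(-4)=-16. Local minima of Q: Q(3)=-9.
So the global minimum of g is P(-4) + Q(3) − 6 = -16 − 9 − 6 = -31, attained at (-4, 3).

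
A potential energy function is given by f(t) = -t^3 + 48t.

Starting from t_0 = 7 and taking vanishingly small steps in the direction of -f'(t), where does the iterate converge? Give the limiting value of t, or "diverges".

diverges

f'(t) = -3(t - 4)(t + 4), so f'(7) = -99.
Gradient descent moves in the -f' direction, i.e. t is increasing.
There is no critical point above t=7, and f' keeps the same sign, so the iterate runs off to +∞.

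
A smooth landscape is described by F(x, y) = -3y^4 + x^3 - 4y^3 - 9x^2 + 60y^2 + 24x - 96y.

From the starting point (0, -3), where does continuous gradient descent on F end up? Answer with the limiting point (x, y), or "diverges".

F is separable, so gradient descent decouples: x follows -∂F/∂x, y follows -∂F/∂y.
∂F/∂x = 3(x - 4)(x - 2); at x=0 this is 24, so x decreases.
∂F/∂y = -12(y - 2)(y - 1)(y + 4); at y=-3 this is -240, so y increases.
The x-coordinate has no critical point in that direction and runs off to infinity.

diverges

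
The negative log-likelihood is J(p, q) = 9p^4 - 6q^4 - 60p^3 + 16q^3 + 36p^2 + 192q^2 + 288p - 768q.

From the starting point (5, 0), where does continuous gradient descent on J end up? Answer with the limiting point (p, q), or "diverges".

(4, 2)

J is separable, so gradient descent decouples: p follows -∂J/∂p, q follows -∂J/∂q.
∂J/∂p = 36(p - 4)(p - 2)(p + 1); at p=5 this is 648, so p decreases.
∂J/∂q = -24(q - 4)(q - 2)(q + 4); at q=0 this is -768, so q increases.
p converges to its nearest critical value 4 (a local min of the p-part); q converges to 2. The iterate converges to (4, 2).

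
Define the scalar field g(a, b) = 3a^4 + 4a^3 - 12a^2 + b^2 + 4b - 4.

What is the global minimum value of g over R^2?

g(a,b) separates as P(a) + Q(b) − 4, so its minimum is min P + min Q − 4.
P'(a) = 12a(a - 1)(a + 2) vanishes at a ∈ {-2, 0, 1}; Q'(b) = 2b + 4 vanishes at b ∈ {-2}.
Local minima of P (where P''>0): P(-2)=-32, P(1)=-5. Local minima of Q: Q(-2)=-4.
So the global minimum of g is P(-2) + Q(-2) − 4 = -32 − 4 − 4 = -40, attained at (-2, -2).

-40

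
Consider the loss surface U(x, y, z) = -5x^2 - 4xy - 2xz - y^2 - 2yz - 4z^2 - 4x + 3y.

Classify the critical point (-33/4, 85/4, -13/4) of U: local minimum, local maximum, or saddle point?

The Hessian is constant: H = [[-10, -4, -2], [-4, -2, -2], [-2, -2, -8]].
Leading principal minors: Δ₁ = -10, Δ₂ = 4, Δ₃ = -16.
The minors alternate sign starting negative (−, +, −), so H is negative definite: a local maximum.

local maximum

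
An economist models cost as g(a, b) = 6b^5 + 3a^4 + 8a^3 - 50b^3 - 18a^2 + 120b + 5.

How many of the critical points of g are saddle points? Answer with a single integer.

6

g separates as a function of a plus a function of b, so ∇g=0 decouples.
∂g/∂a = 12a(a - 1)(a + 3) = 0 at a ∈ {-3, 0, 1}; ∂g/∂b = 30(b - 2)(b - 1)(b + 1)(b + 2) = 0 at b ∈ {-2, -1, 1, 2}.
The Hessian is diagonal: diag(g_aa, g_bb). Second derivatives: g_aa(-3)=144, g_aa(0)=-36, g_aa(1)=48; g_bb(-2)=-360, g_bb(-1)=180, g_bb(1)=-180, g_bb(2)=360.
Saddle points occur where the two diagonal entries have opposite signs: (-3, -2), (-3, 1), (0, -1), (0, 2), (1, -2), (1, 1). Count: 6.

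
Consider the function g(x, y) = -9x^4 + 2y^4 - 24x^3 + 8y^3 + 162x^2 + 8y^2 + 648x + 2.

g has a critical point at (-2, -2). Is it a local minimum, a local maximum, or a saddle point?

local minimum

The mixed partial ∂²g/∂x∂y is 0, so the Hessian at any point is diag(g_xx, g_yy) = diag(36(-3x^2 - 4x + 9), 8(3y^2 + 6y + 2)).
At (-2, -2): H = diag(180, 16).
Both eigenvalues are positive, so H is positive definite: a local minimum.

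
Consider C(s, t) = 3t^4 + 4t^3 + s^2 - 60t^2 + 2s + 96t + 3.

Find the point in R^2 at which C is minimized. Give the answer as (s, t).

(-1, -4)

C(s,t) separates as P(s) + Q(t) + 3, so its minimum is min P + min Q + 3.
P'(s) = 2s + 2 vanishes at s ∈ {-1}; Q'(t) = 12(t - 2)(t - 1)(t + 4) vanishes at t ∈ {-4, 1, 2}.
Local minima of P (where P''>0): P(-1)=-1. Local minima of Q: Q(-4)=-832, Q(2)=32.
So the global minimum of C is P(-1) + Q(-4) + 3 = -1 − 832 + 3 = -830, attained at (-1, -4).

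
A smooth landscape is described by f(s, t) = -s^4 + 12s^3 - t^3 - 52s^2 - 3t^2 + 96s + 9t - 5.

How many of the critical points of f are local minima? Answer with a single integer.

f separates as a function of s plus a function of t, so ∇f=0 decouples.
∂f/∂s = -4(s - 4)(s - 3)(s - 2) = 0 at s ∈ {2, 3, 4}; ∂f/∂t = -3(t - 1)(t + 3) = 0 at t ∈ {-3, 1}.
The Hessian is diagonal: diag(f_ss, f_tt). Second derivatives: f_ss(2)=-8, f_ss(3)=4, f_ss(4)=-8; f_tt(-3)=12, f_tt(1)=-12.
Local minima occur where both diagonal entries positive: (3, -3). Count: 1.

1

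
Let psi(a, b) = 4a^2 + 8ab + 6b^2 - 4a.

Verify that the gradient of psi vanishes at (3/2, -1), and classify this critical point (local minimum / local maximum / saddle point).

local minimum

∇psi = (8a + 8b - 4, 8a + 12b); substituting (3/2, -1) gives ∇psi = (0, 0), so (3/2, -1) is indeed a critical point.
The Hessian of psi is constant: H = [[8, 8], [8, 12]].
det(H) = 8·12 − 8² = 32.
det(H) > 0 and tr(H) = 20 > 0, so H is positive definite and the point is a local minimum.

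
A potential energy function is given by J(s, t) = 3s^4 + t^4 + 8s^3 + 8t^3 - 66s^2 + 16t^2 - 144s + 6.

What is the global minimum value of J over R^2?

-561

J(s,t) separates as P(s) + Q(t) + 6, so its minimum is min P + min Q + 6.
P'(s) = 12(s - 3)(s + 1)(s + 4) vanishes at s ∈ {-4, -1, 3}; Q'(t) = 4t(t + 2)(t + 4) vanishes at t ∈ {-4, -2, 0}.
Local minima of P (where P''>0): P(-4)=-224, P(3)=-567. Local minima of Q: Q(-4)=0, Q(0)=0.
So the global minimum of J is P(3) + Q(-4) + 6 = -567 + 0 + 6 = -561, attained at (3, -4).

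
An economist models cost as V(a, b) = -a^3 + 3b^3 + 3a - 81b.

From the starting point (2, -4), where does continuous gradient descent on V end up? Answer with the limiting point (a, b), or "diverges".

diverges

V is separable, so gradient descent decouples: a follows -∂V/∂a, b follows -∂V/∂b.
∂V/∂a = -3(a - 1)(a + 1); at a=2 this is -9, so a increases.
∂V/∂b = 9(b - 3)(b + 3); at b=-4 this is 63, so b decreases.
The a-coordinate has no critical point in that direction and runs off to infinity.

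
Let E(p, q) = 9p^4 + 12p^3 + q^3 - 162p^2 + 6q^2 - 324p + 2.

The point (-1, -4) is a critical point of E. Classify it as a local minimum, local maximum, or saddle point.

The mixed partial ∂²E/∂p∂q is 0, so the Hessian at any point is diag(E_pp, E_qq) = diag(36(3p^2 + 2p - 9), 6(q + 2)).
At (-1, -4): H = diag(-288, -12).
Both eigenvalues are negative, so H is negative definite: a local maximum.

local maximum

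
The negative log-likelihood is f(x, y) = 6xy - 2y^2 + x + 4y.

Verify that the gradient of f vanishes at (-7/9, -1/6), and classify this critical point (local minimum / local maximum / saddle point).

saddle point

∇f = (6y + 1, 6x - 4y + 4); substituting (-7/9, -1/6) gives ∇f = (0, 0), so (-7/9, -1/6) is indeed a critical point.
The Hessian of f is constant: H = [[0, 6], [6, -4]].
det(H) = 0·(-4) − 6² = -36.
Since det(H) < 0, H is indefinite and the critical point is a saddle point.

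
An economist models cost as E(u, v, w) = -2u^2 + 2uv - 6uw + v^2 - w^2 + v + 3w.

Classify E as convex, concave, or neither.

neither

E is quadratic, so its Hessian is the constant matrix H = [[-4, 2, -6], [2, 2, 0], [-6, 0, -2]].
Leading principal minors: -4, -12, -48.
Neither pattern holds ⇒ H is indefinite ⇒ neither convex nor concave.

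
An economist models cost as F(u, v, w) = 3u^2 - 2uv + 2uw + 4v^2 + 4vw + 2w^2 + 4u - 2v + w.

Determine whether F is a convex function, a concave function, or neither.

F is quadratic, so its Hessian is the constant matrix H = [[6, -2, 2], [-2, 8, 4], [2, 4, 4]].
Leading principal minors: 6, 44, 16.
All positive ⇒ H ≻ 0 ⇒ convex.

convex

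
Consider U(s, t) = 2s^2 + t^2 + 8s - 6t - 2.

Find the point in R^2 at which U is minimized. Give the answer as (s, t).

(-2, 3)

U(s,t) separates as P(s) + Q(t) − 2, so its minimum is min P + min Q − 2.
P'(s) = 4s + 8 vanishes at s ∈ {-2}; Q'(t) = 2(t - 3) vanishes at t ∈ {3}.
Local minima of P (where P''>0): P(-2)=-8. Local minima of Q: Q(3)=-9.
So the global minimum of U is P(-2) + Q(3) − 2 = -8 − 9 − 2 = -19, attained at (-2, 3).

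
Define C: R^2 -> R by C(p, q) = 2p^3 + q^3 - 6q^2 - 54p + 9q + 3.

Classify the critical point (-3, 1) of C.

local maximum

The mixed partial ∂²C/∂p∂q is 0, so the Hessian at any point is diag(C_pp, C_qq) = diag(12p, 6(q - 2)).
At (-3, 1): H = diag(-36, -6).
Both eigenvalues are negative, so H is negative definite: a local maximum.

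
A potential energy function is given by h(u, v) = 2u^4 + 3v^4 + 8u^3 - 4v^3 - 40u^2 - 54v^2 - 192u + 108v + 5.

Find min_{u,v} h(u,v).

-1012

h(u,v) separates as P(u) + Q(v) + 5, so its minimum is min P + min Q + 5.
P'(u) = 8(u - 3)(u + 2)(u + 4) vanishes at u ∈ {-4, -2, 3}; Q'(v) = 12(v - 3)(v - 1)(v + 3) vanishes at v ∈ {-3, 1, 3}.
Local minima of P (where P''>0): P(-4)=128, P(3)=-558. Local minima of Q: Q(-3)=-459, Q(3)=-27.
So the global minimum of h is P(3) + Q(-3) + 5 = -558 − 459 + 5 = -1012, attained at (3, -3).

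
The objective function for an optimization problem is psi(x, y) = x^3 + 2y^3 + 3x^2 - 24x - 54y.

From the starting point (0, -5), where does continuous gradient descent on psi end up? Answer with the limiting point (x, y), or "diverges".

psi is separable, so gradient descent decouples: x follows -∂psi/∂x, y follows -∂psi/∂y.
∂psi/∂x = 3(x - 2)(x + 4); at x=0 this is -24, so x increases.
∂psi/∂y = 6(y - 3)(y + 3); at y=-5 this is 96, so y decreases.
The y-coordinate has no critical point in that direction and runs off to infinity.

diverges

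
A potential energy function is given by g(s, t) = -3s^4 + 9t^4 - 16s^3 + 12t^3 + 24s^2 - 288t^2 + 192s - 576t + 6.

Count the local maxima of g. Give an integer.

g separates as a function of s plus a function of t, so ∇g=0 decouples.
∂g/∂s = -12(s - 2)(s + 2)(s + 4) = 0 at s ∈ {-4, -2, 2}; ∂g/∂t = 36(t - 4)(t + 1)(t + 4) = 0 at t ∈ {-4, -1, 4}.
The Hessian is diagonal: diag(g_ss, g_tt). Second derivatives: g_ss(-4)=-144, g_ss(-2)=96, g_ss(2)=-288; g_tt(-4)=864, g_tt(-1)=-540, g_tt(4)=1440.
Local maxima occur where both diagonal entries negative: (-4, -1), (2, -1). Count: 2.

2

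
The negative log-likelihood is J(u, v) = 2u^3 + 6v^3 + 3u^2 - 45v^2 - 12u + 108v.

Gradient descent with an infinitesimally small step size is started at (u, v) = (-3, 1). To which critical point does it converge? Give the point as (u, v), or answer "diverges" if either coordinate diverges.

J is separable, so gradient descent decouples: u follows -∂J/∂u, v follows -∂J/∂v.
∂J/∂u = 6(u - 1)(u + 2); at u=-3 this is 24, so u decreases.
∂J/∂v = 18(v - 3)(v - 2); at v=1 this is 36, so v decreases.
The u-coordinate has no critical point in that direction and runs off to infinity.

diverges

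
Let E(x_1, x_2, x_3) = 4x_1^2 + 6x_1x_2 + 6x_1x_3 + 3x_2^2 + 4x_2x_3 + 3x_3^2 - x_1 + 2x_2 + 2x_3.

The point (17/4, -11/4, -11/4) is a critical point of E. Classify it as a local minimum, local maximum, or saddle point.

local minimum

The Hessian is constant: H = [[8, 6, 6], [6, 6, 4], [6, 4, 6]].
Leading principal minors: Δ₁ = 8, Δ₂ = 12, Δ₃ = 16.
All leading minors are positive, so H is positive definite: a local minimum.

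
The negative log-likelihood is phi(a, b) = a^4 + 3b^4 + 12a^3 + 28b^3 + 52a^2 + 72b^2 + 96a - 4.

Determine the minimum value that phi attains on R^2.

-68

phi(a,b) separates as P(a) + Q(b) − 4, so its minimum is min P + min Q − 4.
P'(a) = 4(a + 2)(a + 3)(a + 4) vanishes at a ∈ {-4, -3, -2}; Q'(b) = 12b(b + 3)(b + 4) vanishes at b ∈ {-4, -3, 0}.
Local minima of P (where P''>0): P(-4)=-64, P(-2)=-64. Local minima of Q: Q(-4)=128, Q(0)=0.
So the global minimum of phi is P(-4) + Q(0) − 4 = -64 + 0 − 4 = -68, attained at (-4, 0).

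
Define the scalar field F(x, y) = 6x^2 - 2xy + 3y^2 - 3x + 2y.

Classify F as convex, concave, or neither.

F is quadratic, so its Hessian is the constant matrix H = [[12, -2], [-2, 6]].
det(H) = 68, tr(H) = 18.
det(H) > 0 and tr(H) > 0, so H is positive definite everywhere: convex.

convex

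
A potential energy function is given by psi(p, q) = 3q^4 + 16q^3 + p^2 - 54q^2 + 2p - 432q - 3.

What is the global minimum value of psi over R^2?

psi(p,q) separates as A(p) + B(q) − 3, so its minimum is min A + min B − 3.
A'(p) = 2p + 2 vanishes at p ∈ {-1}; B'(q) = 12(q - 3)(q + 3)(q + 4) vanishes at q ∈ {-4, -3, 3}.
Local minima of A (where A''>0): A(-1)=-1. Local minima of B: B(-4)=608, B(3)=-1107.
So the global minimum of psi is A(-1) + B(3) − 3 = -1 − 1107 − 3 = -1111, attained at (-1, 3).

-1111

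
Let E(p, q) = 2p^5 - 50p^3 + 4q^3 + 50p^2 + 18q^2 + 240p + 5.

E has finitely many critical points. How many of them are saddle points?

4

E separates as a function of p plus a function of q, so ∇E=0 decouples.
∂E/∂p = 10(p - 3)(p - 2)(p + 1)(p + 4) = 0 at p ∈ {-4, -1, 2, 3}; ∂E/∂q = 12q(q + 3) = 0 at q ∈ {-3, 0}.
The Hessian is diagonal: diag(E_pp, E_qq). Second derivatives: E_pp(-4)=-1260, E_pp(-1)=360, E_pp(2)=-180, E_pp(3)=280; E_qq(-3)=-36, E_qq(0)=36.
Saddle points occur where the two diagonal entries have opposite signs: (-4, 0), (-1, -3), (2, 0), (3, -3). Count: 4.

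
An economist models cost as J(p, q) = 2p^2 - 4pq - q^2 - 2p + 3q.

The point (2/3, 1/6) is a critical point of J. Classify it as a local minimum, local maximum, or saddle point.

The Hessian of J is constant: H = [[4, -4], [-4, -2]].
det(H) = 4·(-2) − (-4)² = -24.
Since det(H) < 0, H is indefinite and the critical point is a saddle point.

saddle point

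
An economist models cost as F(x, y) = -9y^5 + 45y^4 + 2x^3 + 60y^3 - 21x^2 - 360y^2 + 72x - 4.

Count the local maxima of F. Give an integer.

F separates as a function of x plus a function of y, so ∇F=0 decouples.
∂F/∂x = 6(x - 4)(x - 3) = 0 at x ∈ {3, 4}; ∂F/∂y = -45y(y - 4)(y - 2)(y + 2) = 0 at y ∈ {-2, 0, 2, 4}.
The Hessian is diagonal: diag(F_xx, F_yy). Second derivatives: F_xx(3)=-6, F_xx(4)=6; F_yy(-2)=2160, F_yy(0)=-720, F_yy(2)=720, F_yy(4)=-2160.
Local maxima occur where both diagonal entries negative: (3, 0), (3, 4). Count: 2.

2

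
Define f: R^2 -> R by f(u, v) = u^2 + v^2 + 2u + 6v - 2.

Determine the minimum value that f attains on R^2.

-12

f(u,v) separates as P(u) + Q(v) − 2, so its minimum is min P + min Q − 2.
P'(u) = 2u + 2 vanishes at u ∈ {-1}; Q'(v) = 2v + 6 vanishes at v ∈ {-3}.
Local minima of P (where P''>0): P(-1)=-1. Local minima of Q: Q(-3)=-9.
So the global minimum of f is P(-1) + Q(-3) − 2 = -1 − 9 − 2 = -12, attained at (-1, -3).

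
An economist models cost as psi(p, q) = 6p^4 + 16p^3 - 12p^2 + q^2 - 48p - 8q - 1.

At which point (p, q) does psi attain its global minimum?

psi(p,q) separates as A(p) + B(q) − 1, so its minimum is min A + min B − 1.
A'(p) = 24(p - 1)(p + 1)(p + 2) vanishes at p ∈ {-2, -1, 1}; B'(q) = 2q - 8 vanishes at q ∈ {4}.
Local minima of A (where A''>0): A(-2)=16, A(1)=-38. Local minima of B: B(4)=-16.
So the global minimum of psi is A(1) + B(4) − 1 = -38 − 16 − 1 = -55, attained at (1, 4).

(1, 4)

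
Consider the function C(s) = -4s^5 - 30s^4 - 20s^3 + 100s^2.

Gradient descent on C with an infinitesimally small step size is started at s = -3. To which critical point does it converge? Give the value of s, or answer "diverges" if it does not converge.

-5

C'(s) = -20s(s - 1)(s + 2)(s + 5), so C'(-3) = 480.
Gradient descent moves in the -C' direction, i.e. s is decreasing.
The nearest critical point in that direction is s = -5, where C'' = 1800 > 0 (a local minimum). The iterate converges there.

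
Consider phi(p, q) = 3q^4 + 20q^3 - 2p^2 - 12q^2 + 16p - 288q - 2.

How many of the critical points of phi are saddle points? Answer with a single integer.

phi separates as a function of p plus a function of q, so ∇phi=0 decouples.
∂phi/∂p = -4(p - 4) = 0 at p ∈ {4}; ∂phi/∂q = 12(q - 2)(q + 3)(q + 4) = 0 at q ∈ {-4, -3, 2}.
The Hessian is diagonal: diag(phi_pp, phi_qq). Second derivatives: phi_pp(4)=-4; phi_qq(-4)=72, phi_qq(-3)=-60, phi_qq(2)=360.
Saddle points occur where the two diagonal entries have opposite signs: (4, -4), (4, 2). Count: 2.

2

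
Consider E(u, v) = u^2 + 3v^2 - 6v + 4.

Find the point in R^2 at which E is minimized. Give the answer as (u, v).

E(u,v) separates as P(u) + Q(v) + 4, so its minimum is min P + min Q + 4.
P'(u) = 2u vanishes at u ∈ {0}; Q'(v) = 6v - 6 vanishes at v ∈ {1}.
Local minima of P (where P''>0): P(0)=0. Local minima of Q: Q(1)=-3.
So the global minimum of E is P(0) + Q(1) + 4 = 0 − 3 + 4 = 1, attained at (0, 1).

(0, 1)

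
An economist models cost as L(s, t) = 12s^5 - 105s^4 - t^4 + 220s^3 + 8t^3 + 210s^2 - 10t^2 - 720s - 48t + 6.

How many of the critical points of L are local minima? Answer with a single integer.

2

L separates as a function of s plus a function of t, so ∇L=0 decouples.
∂L/∂s = 60(s - 4)(s - 3)(s - 1)(s + 1) = 0 at s ∈ {-1, 1, 3, 4}; ∂L/∂t = -4(t - 4)(t - 3)(t + 1) = 0 at t ∈ {-1, 3, 4}.
The Hessian is diagonal: diag(L_ss, L_tt). Second derivatives: L_ss(-1)=-2400, L_ss(1)=720, L_ss(3)=-480, L_ss(4)=900; L_tt(-1)=-80, L_tt(3)=16, L_tt(4)=-20.
Local minima occur where both diagonal entries positive: (1, 3), (4, 3). Count: 2.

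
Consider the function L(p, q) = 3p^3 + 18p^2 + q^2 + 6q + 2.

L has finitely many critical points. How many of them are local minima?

L separates as a function of p plus a function of q, so ∇L=0 decouples.
∂L/∂p = 9p(p + 4) = 0 at p ∈ {-4, 0}; ∂L/∂q = 2(q + 3) = 0 at q ∈ {-3}.
The Hessian is diagonal: diag(L_pp, L_qq). Second derivatives: L_pp(-4)=-36, L_pp(0)=36; L_qq(-3)=2.
Local minima occur where both diagonal entries positive: (0, -3). Count: 1.

1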